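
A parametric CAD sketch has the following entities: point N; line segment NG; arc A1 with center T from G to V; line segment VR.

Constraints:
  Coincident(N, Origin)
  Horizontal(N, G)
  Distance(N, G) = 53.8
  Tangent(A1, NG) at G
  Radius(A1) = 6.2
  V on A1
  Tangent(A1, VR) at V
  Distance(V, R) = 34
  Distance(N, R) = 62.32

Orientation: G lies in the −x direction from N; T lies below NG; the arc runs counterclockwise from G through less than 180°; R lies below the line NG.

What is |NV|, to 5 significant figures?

60.189

Checks: |TG| = 6.200 ✓; |TV| = 6.200 ✓; ∠(TV, VR) = 90.00° ✓; |VR| = 34.00 ✓; |NR| = 62.32 ✓.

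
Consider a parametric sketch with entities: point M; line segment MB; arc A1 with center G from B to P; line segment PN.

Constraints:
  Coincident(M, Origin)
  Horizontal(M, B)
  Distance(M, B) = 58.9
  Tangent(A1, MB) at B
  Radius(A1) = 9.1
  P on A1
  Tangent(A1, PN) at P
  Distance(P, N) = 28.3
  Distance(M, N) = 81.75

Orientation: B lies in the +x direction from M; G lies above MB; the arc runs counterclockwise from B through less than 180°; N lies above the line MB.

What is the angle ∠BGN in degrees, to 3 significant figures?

149°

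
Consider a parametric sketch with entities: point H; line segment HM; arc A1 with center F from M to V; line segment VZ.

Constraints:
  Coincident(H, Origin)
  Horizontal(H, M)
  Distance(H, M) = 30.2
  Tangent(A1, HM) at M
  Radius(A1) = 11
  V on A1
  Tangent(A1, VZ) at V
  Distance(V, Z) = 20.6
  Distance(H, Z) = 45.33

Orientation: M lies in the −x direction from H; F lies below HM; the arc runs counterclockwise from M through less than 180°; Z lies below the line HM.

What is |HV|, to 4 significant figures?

43.03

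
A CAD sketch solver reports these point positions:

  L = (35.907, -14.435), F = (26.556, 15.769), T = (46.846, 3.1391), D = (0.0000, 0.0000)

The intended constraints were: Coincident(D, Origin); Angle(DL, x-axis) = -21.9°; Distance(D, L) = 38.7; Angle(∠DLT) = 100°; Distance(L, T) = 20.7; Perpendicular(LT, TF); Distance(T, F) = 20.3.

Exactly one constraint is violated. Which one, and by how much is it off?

Distance(T, F) = 20.3 — off by 3.60.

D = (0.00, 0.00) ✓; DL at -21.90° ✓; |DL| = 38.70 ✓; ∠DLT = 100.0° ✓; |LT| = 20.70 ✓; ∠(LT, TF) = 90.00° ✓; |TF| = 23.90 ✗.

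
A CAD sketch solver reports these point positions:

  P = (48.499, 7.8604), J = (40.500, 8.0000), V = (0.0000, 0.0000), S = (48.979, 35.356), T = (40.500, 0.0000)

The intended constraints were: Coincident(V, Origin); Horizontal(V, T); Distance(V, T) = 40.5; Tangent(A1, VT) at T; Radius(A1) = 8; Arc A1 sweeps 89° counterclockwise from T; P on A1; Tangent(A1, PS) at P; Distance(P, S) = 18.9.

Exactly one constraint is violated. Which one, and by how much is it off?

Distance(P, S) = 18.9 — off by 8.60.

V = (0.00, 0.00) ✓; V.y = 0.00, T.y = 0.00 ✓; |VT| = 40.50 ✓; ∠(JT, TV) = 90.00° ✓; |JT| = 8.000 ✓; bearing(J→P) − bearing(J→T) = 89.00° ✓; |JP| = 8.000 ✓; ∠(JP, PS) = 90.00° ✓; |PS| = 27.50 ✗.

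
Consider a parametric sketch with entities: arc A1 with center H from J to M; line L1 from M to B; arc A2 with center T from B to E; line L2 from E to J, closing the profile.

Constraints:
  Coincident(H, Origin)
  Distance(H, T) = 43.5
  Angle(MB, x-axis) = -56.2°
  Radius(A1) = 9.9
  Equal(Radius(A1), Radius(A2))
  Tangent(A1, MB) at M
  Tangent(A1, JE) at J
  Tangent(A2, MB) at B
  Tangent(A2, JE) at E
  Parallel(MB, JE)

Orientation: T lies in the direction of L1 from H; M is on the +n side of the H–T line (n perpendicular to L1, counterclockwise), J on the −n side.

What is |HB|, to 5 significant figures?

44.612

The slot axis is L1's direction at -56.2°, so u = (cos -56.2°, sin -56.2°) = (0.55630, -0.83098) and n = (−sin -56.2°, cos -56.2°) = (0.83098, 0.55630). H is at the origin and T lies 43.5 along u from H, so T = 43.5·u = (24.199, -36.148). Tangency of A1 to both parallel lines with radius 9.9 puts M and J at H ± 9.9·n: M = (8.2267, 5.5073), J = (-8.2267, -5.5073). Equal radii place B and E the same way about T: B = T + 9.9·n = (32.426, -30.640), E = T − 9.9·n = (15.972, -41.655). Then |HB| = |B − H| = 44.612.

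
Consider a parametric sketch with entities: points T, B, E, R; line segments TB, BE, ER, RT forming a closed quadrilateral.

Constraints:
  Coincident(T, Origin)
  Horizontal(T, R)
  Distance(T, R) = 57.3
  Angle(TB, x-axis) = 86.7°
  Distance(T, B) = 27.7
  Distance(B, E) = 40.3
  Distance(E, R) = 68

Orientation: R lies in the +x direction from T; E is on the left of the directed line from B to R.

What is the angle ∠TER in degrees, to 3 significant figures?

50.9°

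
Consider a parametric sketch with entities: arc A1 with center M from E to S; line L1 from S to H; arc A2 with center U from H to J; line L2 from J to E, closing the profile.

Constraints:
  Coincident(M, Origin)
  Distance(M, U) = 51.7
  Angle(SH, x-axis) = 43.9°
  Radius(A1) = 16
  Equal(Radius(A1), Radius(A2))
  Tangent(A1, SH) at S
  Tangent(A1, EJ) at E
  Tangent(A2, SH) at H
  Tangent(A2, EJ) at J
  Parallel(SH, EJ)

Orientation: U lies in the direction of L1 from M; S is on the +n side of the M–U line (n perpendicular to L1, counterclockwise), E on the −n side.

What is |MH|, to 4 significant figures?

54.12

Tangency of A1 to both parallel lines with radius 16.0 puts S and E at M ± 16.0·n: S = (-11.09, 11.53), E = (11.09, -11.53). Equal radii place H and J the same way about U: H = U + 16.0·n = (26.16, 47.38), J = U − 16.0·n = (48.35, 24.32). Then |MH| = |H − M| = 54.12.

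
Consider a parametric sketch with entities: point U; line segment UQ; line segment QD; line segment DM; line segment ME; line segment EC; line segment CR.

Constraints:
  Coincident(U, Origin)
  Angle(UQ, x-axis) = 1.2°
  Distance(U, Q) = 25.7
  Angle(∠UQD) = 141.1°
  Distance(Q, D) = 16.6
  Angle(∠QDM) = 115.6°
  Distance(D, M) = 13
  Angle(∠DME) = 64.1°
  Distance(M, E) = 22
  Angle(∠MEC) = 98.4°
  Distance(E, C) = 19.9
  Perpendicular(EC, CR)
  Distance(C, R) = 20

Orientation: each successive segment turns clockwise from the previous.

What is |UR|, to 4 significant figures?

46.01

U is at the origin; UQ runs at 1.2° with length 25.7, so Q = (25.69, 0.5382). ∠UQD = 141.1° gives QD at -37.70° from the x-axis; with |QD| = 16.6, D = (38.83, -9.613). ∠QDM = 115.6° gives DM at -102.1° from the x-axis; with |DM| = 13.0, M = (36.10, -22.32). ∠DME = 64.1° gives ME at 142.0° from the x-axis; with |ME| = 22.0, E = (18.77, -8.780). ∠MEC = 98.4° gives EC at 60.40° from the x-axis; with |EC| = 19.9, C = (28.60, 8.523). The perpendicularity gives CR at right angles to EC, so CR runs at -29.60°; with |CR| = 20.0, R = (45.99, -1.356). Then |UR| = |R − U| = 46.01.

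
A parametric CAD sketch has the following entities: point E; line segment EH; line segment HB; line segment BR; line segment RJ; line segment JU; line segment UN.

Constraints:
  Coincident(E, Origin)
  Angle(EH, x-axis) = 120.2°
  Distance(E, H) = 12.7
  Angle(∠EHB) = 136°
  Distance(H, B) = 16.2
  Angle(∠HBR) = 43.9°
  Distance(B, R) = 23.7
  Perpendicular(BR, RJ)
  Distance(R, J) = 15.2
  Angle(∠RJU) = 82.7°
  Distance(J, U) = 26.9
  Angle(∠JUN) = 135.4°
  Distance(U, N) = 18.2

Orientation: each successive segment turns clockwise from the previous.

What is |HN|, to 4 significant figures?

29.32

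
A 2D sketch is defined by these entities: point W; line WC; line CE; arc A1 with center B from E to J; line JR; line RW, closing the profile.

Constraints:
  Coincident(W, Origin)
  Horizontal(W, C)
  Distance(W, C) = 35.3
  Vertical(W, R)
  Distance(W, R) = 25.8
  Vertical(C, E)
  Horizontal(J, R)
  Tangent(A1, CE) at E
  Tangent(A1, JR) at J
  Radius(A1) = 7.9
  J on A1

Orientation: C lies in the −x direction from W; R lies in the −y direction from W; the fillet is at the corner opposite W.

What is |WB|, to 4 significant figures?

32.73

W and R share the same x with |WR| = 25.8 and R on the −y side, so R = (0.000, -25.80). The virtual corner opposite W is at (-35.30, -25.80). Tangency of A1 to CE means the radius BE is perpendicular to CE and since A1 is tangent to JR there, BJ ⟂ JR, with radius 7.9, so the center B sits 7.9 in from both sides at B = (-27.40, -17.90). Then |WB| = |B − W| = 32.73.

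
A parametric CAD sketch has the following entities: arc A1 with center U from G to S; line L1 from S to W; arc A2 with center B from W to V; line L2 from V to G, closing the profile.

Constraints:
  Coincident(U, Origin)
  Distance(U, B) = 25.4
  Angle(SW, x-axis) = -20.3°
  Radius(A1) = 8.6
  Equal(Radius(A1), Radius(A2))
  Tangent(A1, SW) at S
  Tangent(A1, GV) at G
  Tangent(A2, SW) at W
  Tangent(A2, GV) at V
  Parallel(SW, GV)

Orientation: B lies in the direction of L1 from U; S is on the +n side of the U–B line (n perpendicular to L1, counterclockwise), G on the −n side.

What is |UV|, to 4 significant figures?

26.82

The slot axis is L1's direction at -20.3°, so u = (cos -20.3°, sin -20.3°) = (0.9379, -0.3469) and n = (−sin -20.3°, cos -20.3°) = (0.3469, 0.9379). U is at the origin and B lies 25.4 along u from U, so B = 25.4·u = (23.82, -8.812). Tangency of A1 to both parallel lines with radius 8.6 puts S and G at U ± 8.6·n: S = (2.984, 8.066), G = (-2.984, -8.066). Equal radii place W and V the same way about B: W = B + 8.6·n = (26.81, -0.7463), V = B − 8.6·n = (20.84, -16.88). Then |UV| = |V − U| = 26.82.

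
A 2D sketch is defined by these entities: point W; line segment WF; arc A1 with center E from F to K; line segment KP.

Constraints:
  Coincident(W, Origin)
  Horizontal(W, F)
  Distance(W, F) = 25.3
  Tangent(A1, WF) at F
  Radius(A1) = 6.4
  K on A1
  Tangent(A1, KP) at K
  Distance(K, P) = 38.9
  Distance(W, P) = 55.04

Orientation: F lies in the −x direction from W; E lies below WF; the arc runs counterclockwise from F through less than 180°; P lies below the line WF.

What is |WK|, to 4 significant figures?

32.36

Checks: |EK| = 6.400 ✓; ∠(EK, KP) = 90.00° ✓; |KP| = 38.90 ✓; |WP| = 55.04 ✓.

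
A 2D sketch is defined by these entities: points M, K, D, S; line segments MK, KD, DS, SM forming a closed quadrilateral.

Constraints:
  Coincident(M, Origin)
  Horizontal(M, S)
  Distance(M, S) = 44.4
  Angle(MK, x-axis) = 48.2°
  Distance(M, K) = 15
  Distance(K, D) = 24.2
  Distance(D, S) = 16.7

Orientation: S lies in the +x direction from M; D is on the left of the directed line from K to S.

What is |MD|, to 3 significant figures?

36.6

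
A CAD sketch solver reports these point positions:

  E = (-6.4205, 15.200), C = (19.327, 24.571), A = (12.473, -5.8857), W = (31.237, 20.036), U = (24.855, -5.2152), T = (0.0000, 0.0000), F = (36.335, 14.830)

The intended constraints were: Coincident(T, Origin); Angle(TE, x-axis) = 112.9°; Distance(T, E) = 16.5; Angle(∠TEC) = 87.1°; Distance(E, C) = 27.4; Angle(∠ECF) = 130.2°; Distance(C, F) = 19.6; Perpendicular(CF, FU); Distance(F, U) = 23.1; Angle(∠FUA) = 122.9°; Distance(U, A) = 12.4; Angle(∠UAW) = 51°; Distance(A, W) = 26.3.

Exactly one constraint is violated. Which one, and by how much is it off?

Distance(A, W) = 26.3 — off by 5.70.

T = (0.00, 0.00) ✓; TE at 112.9° ✓; |TE| = 16.50 ✓; ∠TEC = 87.10° ✓; |EC| = 27.40 ✓; ∠ECF = 130.2° ✓; |CF| = 19.60 ✓; ∠(CF, FU) = 90.00° ✓; |FU| = 23.10 ✓; ∠FUA = 122.9° ✓; |UA| = 12.40 ✓; ∠UAW = 51.00° ✓; |AW| = 32.00 ✗.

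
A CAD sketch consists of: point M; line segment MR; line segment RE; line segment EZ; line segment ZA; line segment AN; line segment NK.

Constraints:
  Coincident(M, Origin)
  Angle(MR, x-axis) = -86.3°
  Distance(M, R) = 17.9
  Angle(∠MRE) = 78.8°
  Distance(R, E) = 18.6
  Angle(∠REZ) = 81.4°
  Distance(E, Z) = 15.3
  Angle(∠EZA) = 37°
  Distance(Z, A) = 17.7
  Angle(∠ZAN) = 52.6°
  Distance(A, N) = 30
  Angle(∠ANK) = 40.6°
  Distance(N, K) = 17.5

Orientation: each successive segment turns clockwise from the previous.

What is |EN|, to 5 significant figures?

19.396

M is at the origin; MR runs at -86.3° with length 17.9, so R = (1.1551, -17.863). ∠MRE = 78.8° gives RE at 172.50° from the x-axis; with |RE| = 18.6, E = (-17.286, -15.435). ∠REZ = 81.4° gives EZ at 73.900° from the x-axis; with |EZ| = 15.3, Z = (-13.043, -0.73498). ∠EZA = 37.0° gives ZA at -69.100° from the x-axis; with |ZA| = 17.7, A = (-6.7286, -17.270). ∠ZAN = 52.6° gives AN at 163.50° from the x-axis; with |AN| = 30.0, N = (-35.493, -8.7499). Then |EN| = |N − E| = 19.396.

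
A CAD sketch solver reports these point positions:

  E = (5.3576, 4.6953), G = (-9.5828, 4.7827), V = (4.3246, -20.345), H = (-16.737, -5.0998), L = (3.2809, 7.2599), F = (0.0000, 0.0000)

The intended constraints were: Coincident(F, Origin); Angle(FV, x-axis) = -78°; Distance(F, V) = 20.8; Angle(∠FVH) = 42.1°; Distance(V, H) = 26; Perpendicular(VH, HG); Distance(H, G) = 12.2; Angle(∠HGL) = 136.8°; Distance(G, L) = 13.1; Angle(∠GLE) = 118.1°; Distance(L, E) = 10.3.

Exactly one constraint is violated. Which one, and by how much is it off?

Distance(L, E) = 10.3 — off by 7.00.

F = (0.00, 0.00) ✓; FV at -78.00° ✓; |FV| = 20.80 ✓; ∠FVH = 42.10° ✓; |VH| = 26.00 ✓; ∠(VH, HG) = 90.00° ✓; |HG| = 12.20 ✓; ∠HGL = 136.8° ✓; |GL| = 13.10 ✓; ∠GLE = 118.1° ✓; |LE| = 3.300 ✗.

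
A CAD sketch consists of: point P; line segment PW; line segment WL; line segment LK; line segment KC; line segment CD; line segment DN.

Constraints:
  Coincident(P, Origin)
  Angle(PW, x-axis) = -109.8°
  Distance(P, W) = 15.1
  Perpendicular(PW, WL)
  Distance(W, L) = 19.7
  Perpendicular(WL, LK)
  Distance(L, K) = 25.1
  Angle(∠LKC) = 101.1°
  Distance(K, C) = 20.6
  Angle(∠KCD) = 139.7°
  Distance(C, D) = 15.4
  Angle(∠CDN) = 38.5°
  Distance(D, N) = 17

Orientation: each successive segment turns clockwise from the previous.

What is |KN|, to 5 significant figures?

18.016

P is at the origin; PW runs at -109.8° with length 15.1, so W = (-5.1149, -14.207). The perpendicularity gives WL at right angles to PW, so WL runs at 160.20°; with |WL| = 19.7, L = (-23.650, -7.5342). WL is perpendicular to LK, so LK runs at 70.200°; with |LK| = 25.1, K = (-15.148, 16.082). ∠LKC = 101.1° gives KC at -8.7000° from the x-axis; with |KC| = 20.6, C = (5.2150, 12.966). ∠KCD = 139.7° gives CD at -49.000° from the x-axis; with |CD| = 15.4, D = (15.318, 1.3434). ∠CDN = 38.5° gives DN at 169.50° from the x-axis; with |DN| = 17.0, N = (-1.3970, 4.4414). Then |KN| = |N − K| = 18.016.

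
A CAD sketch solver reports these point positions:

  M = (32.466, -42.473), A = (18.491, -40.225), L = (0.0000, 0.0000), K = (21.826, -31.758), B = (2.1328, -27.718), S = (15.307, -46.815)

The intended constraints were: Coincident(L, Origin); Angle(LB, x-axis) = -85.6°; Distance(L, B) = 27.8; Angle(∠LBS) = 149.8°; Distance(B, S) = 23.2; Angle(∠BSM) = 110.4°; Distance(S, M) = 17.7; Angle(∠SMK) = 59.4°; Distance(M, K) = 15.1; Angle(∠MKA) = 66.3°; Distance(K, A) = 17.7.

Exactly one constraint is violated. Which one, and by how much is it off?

Distance(K, A) = 17.7 — off by 8.60.

L = (0.00, 0.00) ✓; LB at -85.60° ✓; |LB| = 27.80 ✓; ∠LBS = 149.8° ✓; |BS| = 23.20 ✓; ∠BSM = 110.4° ✓; |SM| = 17.70 ✓; ∠SMK = 59.40° ✓; |MK| = 15.10 ✓; ∠MKA = 66.30° ✓; |KA| = 9.100 ✗.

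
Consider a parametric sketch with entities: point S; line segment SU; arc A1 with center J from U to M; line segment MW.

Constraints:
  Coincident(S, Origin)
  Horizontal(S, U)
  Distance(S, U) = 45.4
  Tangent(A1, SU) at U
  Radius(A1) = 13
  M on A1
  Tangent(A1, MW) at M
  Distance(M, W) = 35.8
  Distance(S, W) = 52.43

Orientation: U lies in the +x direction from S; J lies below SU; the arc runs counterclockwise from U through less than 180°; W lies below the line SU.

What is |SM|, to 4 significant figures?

34.29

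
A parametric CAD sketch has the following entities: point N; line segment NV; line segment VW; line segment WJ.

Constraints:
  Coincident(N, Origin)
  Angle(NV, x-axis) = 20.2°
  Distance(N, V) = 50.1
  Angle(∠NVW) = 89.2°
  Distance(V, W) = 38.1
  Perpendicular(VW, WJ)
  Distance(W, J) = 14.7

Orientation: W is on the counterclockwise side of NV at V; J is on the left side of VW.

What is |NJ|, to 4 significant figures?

51.49

∠NVW = 89.2°, so VW runs at 20.2° + (180° − 89.2°) = 111.0° from the x-axis; with |VW| = 38.1, W = V + 38.1·(cos 111.0°, sin 111.0°) = (33.36, 52.87). VW is perpendicular to WJ; with |WJ| = 14.7 on the left of VW, J = W + 14.7·(-0.9336, -0.3584) = (19.64, 47.60). Then |NJ| = |J − N| = 51.49.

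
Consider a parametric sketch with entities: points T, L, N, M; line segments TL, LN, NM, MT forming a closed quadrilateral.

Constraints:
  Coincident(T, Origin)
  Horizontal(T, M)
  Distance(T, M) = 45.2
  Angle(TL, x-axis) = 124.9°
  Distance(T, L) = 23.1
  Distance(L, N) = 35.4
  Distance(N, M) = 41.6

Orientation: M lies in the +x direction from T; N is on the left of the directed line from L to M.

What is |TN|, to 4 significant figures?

37.99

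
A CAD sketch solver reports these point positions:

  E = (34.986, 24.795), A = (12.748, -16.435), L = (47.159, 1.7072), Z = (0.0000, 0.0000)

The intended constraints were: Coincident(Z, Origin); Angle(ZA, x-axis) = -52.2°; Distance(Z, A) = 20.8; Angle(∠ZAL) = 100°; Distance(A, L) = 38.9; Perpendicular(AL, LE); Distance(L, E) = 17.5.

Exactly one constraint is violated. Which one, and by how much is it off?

Distance(L, E) = 17.5 — off by 8.60.

Z = (0.00, 0.00) ✓; ZA at -52.20° ✓; |ZA| = 20.80 ✓; ∠ZAL = 100.0° ✓; |AL| = 38.90 ✓; ∠(AL, LE) = 90.00° ✓; |LE| = 26.10 ✗.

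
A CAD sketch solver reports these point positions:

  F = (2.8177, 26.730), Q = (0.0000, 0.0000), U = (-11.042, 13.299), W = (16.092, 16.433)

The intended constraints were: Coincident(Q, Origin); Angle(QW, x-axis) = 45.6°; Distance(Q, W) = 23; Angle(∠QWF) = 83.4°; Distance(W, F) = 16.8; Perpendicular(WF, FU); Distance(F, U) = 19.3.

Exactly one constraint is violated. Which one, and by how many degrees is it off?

Perpendicular(WF, FU) — off by 8.10°.

Q = (0.00, 0.00) ✓; QW at 45.60° ✓; |QW| = 23.00 ✓; ∠QWF = 83.40° ✓; |WF| = 16.80 ✓; ∠(WF, FU) = 81.90° ✗; |FU| = 19.30 ✓.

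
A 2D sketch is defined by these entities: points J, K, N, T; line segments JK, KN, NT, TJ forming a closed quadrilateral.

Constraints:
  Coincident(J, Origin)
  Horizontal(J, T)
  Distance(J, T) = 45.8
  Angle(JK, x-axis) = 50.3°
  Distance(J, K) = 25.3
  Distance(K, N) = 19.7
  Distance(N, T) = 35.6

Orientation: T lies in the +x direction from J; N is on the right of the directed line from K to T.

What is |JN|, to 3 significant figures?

10.2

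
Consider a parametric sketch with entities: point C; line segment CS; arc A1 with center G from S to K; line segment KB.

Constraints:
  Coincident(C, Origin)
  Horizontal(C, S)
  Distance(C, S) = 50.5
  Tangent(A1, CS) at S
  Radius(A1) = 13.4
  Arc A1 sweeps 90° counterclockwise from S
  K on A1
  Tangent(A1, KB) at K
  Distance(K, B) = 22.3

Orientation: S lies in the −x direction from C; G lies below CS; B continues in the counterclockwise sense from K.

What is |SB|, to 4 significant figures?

38.13

C is at the origin; C and S share the same y with |CS| = 50.5 and S on the −x side, so S = (-50.50, 0.000). Since A1 is tangent to CS there, GS ⟂ CS, so G = S + (0, -13.4) = (-50.50, -13.40). On A1, S sits at bearing 90° from G; a 90° counterclockwise sweep puts K at bearing 180°, so K = G + 13.4·(cos 180°, sin 180°) = (-63.90, -13.40). Since A1 is tangent to KB there, GK ⟂ KB, so KB runs along (−sin 180°, cos 180°); with |KB| = 22.3, B = (-63.90, -35.70). Then |SB| = |B − S| = 38.13.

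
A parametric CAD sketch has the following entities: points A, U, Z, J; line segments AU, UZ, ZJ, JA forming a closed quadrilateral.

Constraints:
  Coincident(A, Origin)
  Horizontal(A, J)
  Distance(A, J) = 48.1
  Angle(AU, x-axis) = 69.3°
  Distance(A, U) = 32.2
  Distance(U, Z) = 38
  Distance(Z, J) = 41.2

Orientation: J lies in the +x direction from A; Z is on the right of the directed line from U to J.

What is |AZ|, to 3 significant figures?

10.8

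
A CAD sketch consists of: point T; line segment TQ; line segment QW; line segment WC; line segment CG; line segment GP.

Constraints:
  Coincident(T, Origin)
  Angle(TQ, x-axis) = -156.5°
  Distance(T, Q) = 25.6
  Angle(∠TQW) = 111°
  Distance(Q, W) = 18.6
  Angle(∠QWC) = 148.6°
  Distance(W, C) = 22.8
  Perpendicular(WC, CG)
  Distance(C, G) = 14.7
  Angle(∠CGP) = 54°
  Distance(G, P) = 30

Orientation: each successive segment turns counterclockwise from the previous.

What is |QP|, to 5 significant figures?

19.154

The perpendicularity gives CG at right angles to WC, so CG runs at 33.900°; with |CG| = 14.7, G = (2.2524, -39.516). ∠CGP = 54.0° gives GP at 159.90° from the x-axis; with |GP| = 30.0, P = (-25.920, -29.206). Then |QP| = |P − Q| = 19.154.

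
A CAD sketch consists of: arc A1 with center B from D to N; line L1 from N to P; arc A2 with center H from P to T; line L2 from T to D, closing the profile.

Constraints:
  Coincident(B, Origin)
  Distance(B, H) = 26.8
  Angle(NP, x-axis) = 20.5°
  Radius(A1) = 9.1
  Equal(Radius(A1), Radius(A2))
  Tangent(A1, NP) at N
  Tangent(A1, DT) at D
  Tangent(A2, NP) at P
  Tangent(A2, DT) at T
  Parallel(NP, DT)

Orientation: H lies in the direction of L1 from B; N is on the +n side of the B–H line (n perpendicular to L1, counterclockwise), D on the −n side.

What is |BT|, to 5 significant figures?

28.303

Tangency of A1 to both parallel lines with radius 9.1 puts N and D at B ± 9.1·n: N = (-3.1869, 8.5237), D = (3.1869, -8.5237). Equal radii place P and T the same way about H: P = H + 9.1·n = (21.916, 17.909), T = H − 9.1·n = (28.290, 0.86184). Then |BT| = |T − B| = 28.303.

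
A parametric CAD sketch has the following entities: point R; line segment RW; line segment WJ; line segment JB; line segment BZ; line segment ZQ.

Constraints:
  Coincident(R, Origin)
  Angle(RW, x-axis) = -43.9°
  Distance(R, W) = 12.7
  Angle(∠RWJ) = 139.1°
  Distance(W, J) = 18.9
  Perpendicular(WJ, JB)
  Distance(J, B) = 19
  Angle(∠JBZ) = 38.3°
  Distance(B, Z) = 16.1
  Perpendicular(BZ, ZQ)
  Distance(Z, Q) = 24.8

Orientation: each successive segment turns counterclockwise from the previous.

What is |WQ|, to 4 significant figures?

29.78

R is at the origin; RW runs at -43.9° with length 12.7, so W = (9.151, -8.806). ∠RWJ = 139.1° gives WJ at -3.000° from the x-axis; with |WJ| = 18.9, J = (28.03, -9.795). The perpendicularity gives JB at right angles to WJ, so JB runs at 87.00°; with |JB| = 19.0, B = (29.02, 9.179). ∠JBZ = 38.3° gives BZ at -131.3° from the x-axis; with |BZ| = 16.1, Z = (18.39, -2.917). BZ is perpendicular to ZQ, so ZQ runs at -41.30°; with |ZQ| = 24.8, Q = (37.02, -19.28). Then |WQ| = |Q − W| = 29.78.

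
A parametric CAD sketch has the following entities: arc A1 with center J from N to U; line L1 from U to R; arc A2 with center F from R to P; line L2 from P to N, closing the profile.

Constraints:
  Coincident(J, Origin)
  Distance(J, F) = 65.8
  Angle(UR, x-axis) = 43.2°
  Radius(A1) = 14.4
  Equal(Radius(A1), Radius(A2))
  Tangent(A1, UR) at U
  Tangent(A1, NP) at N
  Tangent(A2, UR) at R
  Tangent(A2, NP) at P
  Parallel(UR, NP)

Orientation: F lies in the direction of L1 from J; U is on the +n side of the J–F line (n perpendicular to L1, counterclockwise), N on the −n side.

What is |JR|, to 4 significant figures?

67.36

The slot axis is L1's direction at 43.2°, so u = (cos 43.2°, sin 43.2°) = (0.7290, 0.6845) and n = (−sin 43.2°, cos 43.2°) = (-0.6845, 0.7290). J is at the origin and F lies 65.8 along u from J, so F = 65.8·u = (47.97, 45.04). Tangency of A1 to both parallel lines with radius 14.4 puts U and N at J ± 14.4·n: U = (-9.857, 10.50), N = (9.857, -10.50). Equal radii place R and P the same way about F: R = F + 14.4·n = (38.11, 55.54), P = F − 14.4·n = (57.82, 34.55). Then |JR| = |R − J| = 67.36.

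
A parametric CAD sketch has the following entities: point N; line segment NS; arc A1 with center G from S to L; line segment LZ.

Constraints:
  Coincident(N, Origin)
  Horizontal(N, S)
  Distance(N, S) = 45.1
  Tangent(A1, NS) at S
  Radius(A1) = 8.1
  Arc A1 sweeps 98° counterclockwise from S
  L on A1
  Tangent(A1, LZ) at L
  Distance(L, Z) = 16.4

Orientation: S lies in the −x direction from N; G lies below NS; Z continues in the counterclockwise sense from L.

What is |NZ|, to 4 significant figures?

56.86

N is at the origin; NS is horizontal with |NS| = 45.1 and S on the −x side, so S = (-45.10, 0.000). The tangent condition forces GS to be normal to NS, so G = S + (0, -8.1) = (-45.10, -8.100). On A1, S sits at bearing 90° from G; a 98° counterclockwise sweep puts L at bearing 188°, so L = G + 8.1·(cos 188°, sin 188°) = (-53.12, -9.227). Tangency of A1 to LZ means the radius GL is perpendicular to LZ, so LZ runs along (−sin 188°, cos 188°); with |LZ| = 16.4, Z = (-50.84, -25.47). Then |NZ| = |Z − N| = 56.86.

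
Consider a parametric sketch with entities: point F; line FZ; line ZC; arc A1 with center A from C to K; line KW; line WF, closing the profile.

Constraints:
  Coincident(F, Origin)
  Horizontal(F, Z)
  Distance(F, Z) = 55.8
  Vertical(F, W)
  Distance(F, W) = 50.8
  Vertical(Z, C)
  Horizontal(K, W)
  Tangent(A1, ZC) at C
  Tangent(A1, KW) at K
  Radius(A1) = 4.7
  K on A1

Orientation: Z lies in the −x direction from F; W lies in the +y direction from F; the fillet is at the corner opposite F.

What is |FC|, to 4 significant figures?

72.38

The virtual corner opposite F is at (-55.80, 50.80). Tangency of A1 to ZC means the radius AC is perpendicular to ZC and the tangent condition forces AK to be normal to KW, with radius 4.7, so the center A sits 4.7 in from both sides at A = (-51.10, 46.10). That places the tangent points at C = (-55.80, 46.10) on ZC and K = (-51.10, 50.80) on KW. Then |FC| = |C − F| = 72.38.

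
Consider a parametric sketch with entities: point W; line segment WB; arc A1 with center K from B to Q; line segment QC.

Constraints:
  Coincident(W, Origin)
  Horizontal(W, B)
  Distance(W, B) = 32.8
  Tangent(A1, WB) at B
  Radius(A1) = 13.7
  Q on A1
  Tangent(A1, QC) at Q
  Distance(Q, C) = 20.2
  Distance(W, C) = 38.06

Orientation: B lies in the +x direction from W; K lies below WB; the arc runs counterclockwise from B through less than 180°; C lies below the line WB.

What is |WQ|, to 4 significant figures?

23.21

Checks: W = (0.00, 0.00) ✓; |KQ| = 13.70 ✓; ∠(KQ, QC) = 90.00° ✓; |QC| = 20.20 ✓; |WC| = 38.06 ✓.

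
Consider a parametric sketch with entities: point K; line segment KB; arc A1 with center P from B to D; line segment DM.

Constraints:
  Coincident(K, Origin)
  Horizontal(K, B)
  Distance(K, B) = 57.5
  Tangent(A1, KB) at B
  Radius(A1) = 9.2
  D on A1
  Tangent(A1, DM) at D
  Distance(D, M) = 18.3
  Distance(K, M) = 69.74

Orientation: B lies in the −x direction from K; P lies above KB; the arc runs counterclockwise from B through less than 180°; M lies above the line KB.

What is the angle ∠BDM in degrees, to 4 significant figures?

113.1°

K is at the origin; KB is horizontal with |KB| = 57.5 and B on the −x side, so B = (-57.50, 0.000). The tangent condition forces PB to be normal to KB, so P = B + (0, 9.2) = (-57.50, 9.200). Since PD ⟂ DM (tangency), |PM| = √(9.2² + 18.3²) = 20.48 regardless of where D sits on A1. So M lies on both circle(K, 69.74) and circle(P, 20.48); the above-KB intersection is M = (-63.53, 28.78). D is the foot of the tangent from M: D = (-50.86, 15.57).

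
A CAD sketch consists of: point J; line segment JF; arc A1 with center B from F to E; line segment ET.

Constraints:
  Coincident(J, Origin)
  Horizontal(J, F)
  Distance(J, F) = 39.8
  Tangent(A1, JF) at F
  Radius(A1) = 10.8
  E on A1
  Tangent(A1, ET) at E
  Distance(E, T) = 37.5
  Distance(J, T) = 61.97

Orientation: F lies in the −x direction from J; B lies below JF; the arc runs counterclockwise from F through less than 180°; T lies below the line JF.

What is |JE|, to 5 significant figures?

52.006

Checks: ∠(BF, FJ) = 90.00° ✓; |BE| = 10.80 ✓; ∠(BE, ET) = 90.00° ✓; |ET| = 37.50 ✓; |JT| = 61.97 ✓.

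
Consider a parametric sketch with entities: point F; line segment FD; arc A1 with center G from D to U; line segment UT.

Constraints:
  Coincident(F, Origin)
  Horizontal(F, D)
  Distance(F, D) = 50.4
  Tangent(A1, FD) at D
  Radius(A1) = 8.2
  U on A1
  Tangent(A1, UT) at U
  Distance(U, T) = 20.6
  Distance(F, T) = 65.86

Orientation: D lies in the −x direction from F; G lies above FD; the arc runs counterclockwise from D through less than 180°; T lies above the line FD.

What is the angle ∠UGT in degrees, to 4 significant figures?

68.29°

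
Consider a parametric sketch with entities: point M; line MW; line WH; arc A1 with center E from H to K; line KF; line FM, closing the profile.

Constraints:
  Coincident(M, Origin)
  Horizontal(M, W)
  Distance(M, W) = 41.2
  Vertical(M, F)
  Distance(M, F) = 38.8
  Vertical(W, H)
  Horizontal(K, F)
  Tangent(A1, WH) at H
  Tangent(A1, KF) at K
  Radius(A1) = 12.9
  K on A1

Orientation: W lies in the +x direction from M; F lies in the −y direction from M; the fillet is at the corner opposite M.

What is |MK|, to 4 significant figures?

48.02

The virtual corner opposite M is at (41.20, -38.80). A1 meets WH tangentially, so EH is at right angles to WH and tangency of A1 to KF means the radius EK is perpendicular to KF, with radius 12.9, so the center E sits 12.9 in from both sides at E = (28.30, -25.90). That places the tangent points at H = (41.20, -25.90) on WH and K = (28.30, -38.80) on KF. Then |MK| = |K − M| = 48.02.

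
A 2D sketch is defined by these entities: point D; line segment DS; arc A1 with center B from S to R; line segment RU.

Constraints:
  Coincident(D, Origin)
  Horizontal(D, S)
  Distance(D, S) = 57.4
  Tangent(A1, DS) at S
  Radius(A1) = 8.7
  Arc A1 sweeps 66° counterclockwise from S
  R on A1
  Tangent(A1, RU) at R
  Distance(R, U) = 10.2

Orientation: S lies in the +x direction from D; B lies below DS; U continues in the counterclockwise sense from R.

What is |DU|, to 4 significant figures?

47.56

On A1, S sits at bearing 90° from B; a 66° counterclockwise sweep puts R at bearing 156°, so R = B + 8.7·(cos 156°, sin 156°) = (49.45, -5.161). Tangency of A1 to RU means the radius BR is perpendicular to RU, so RU runs along (−sin 156°, cos 156°); with |RU| = 10.2, U = (45.30, -14.48). Then |DU| = |U − D| = 47.56.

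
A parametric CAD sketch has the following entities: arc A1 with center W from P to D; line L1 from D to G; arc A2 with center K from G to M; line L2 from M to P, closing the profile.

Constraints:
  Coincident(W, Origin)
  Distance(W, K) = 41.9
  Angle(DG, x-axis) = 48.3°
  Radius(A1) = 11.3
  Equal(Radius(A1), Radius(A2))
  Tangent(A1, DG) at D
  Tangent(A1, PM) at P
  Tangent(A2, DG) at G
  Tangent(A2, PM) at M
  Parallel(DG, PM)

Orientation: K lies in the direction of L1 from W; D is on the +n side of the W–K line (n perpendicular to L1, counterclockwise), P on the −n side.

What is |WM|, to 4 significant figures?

43.40

Tangency of A1 to both parallel lines with radius 11.3 puts D and P at W ± 11.3·n: D = (-8.437, 7.517), P = (8.437, -7.517). Equal radii place G and M the same way about K: G = K + 11.3·n = (19.44, 38.80), M = K − 11.3·n = (36.31, 23.77). Then |WM| = |M − W| = 43.40.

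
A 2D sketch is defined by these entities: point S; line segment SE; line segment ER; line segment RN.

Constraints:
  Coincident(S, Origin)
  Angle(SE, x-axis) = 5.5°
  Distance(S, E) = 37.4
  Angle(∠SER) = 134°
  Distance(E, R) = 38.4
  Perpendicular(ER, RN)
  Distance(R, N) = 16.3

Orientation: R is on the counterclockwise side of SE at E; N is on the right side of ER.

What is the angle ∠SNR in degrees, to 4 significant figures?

56.14°

∠SER = 134.0°, so ER runs at 5.5° + (180° − 134.0°) = 51.50° from the x-axis; with |ER| = 38.4, R = E + 38.4·(cos 51.50°, sin 51.50°) = (61.13, 33.64). ER ⟂ RN; with |RN| = 16.3 on the right of ER, N = R + 16.3·(0.7826, -0.6225) = (73.89, 23.49). Then cos ∠SNR = NS·NR / (|NS||NR|), giving 56.14°.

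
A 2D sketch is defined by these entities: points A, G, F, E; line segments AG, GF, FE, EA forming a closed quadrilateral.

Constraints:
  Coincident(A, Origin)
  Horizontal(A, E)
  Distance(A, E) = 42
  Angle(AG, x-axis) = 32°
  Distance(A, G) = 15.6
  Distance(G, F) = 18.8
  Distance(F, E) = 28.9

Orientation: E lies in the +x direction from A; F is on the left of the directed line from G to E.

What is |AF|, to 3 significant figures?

33.9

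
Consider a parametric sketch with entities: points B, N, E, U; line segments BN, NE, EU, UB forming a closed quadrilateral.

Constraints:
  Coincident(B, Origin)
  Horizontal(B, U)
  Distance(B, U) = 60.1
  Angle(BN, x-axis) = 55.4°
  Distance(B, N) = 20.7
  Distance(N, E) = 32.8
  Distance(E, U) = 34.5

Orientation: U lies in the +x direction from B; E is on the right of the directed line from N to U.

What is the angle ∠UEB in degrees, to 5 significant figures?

137.36°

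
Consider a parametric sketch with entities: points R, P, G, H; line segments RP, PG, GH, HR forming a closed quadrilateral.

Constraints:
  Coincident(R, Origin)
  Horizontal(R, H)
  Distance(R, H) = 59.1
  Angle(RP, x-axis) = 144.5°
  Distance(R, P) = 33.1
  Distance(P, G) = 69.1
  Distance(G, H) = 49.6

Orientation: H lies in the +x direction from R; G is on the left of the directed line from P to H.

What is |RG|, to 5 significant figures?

58.141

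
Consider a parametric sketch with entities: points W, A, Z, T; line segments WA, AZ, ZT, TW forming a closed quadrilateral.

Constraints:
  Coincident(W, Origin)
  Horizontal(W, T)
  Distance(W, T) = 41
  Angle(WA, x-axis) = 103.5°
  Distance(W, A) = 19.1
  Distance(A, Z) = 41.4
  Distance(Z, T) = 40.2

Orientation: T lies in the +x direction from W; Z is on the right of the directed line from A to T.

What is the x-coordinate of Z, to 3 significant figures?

6.87

W is at the origin; WT is horizontal with |WT| = 41.0 and T in +x, so T = (41.0, 0). WA runs at 103.5° with |WA| = 19.1, so A = (-4.46, 18.6). Z is determined by |AZ| = 41.4 and |ZT| = 40.2 together: it lies at the intersection of circle(A, 41.4) and circle(T, 40.2). With |AT| = 49.1, the foot of the radical line on AT is 25.6 from A and the perpendicular offset is √(41.4² − 25.6²) = 32.6. Taking the right-of-AT solution: Z = (6.87, -21.2).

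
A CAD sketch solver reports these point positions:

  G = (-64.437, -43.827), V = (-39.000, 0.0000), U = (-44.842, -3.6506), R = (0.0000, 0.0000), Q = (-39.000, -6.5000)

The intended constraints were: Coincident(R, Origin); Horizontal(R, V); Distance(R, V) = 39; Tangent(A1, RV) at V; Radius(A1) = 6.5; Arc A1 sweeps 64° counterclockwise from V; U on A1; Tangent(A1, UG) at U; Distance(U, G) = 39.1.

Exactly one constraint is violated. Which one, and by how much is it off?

Distance(U, G) = 39.1 — off by 5.60.

R = (0.00, 0.00) ✓; R.y = 0.00, V.y = 0.00 ✓; |RV| = 39.00 ✓; ∠(QV, VR) = 90.00° ✓; |QV| = 6.500 ✓; bearing(Q→U) − bearing(Q→V) = 64.00° ✓; |QU| = 6.500 ✓; ∠(QU, UG) = 90.00° ✓; |UG| = 44.70 ✗.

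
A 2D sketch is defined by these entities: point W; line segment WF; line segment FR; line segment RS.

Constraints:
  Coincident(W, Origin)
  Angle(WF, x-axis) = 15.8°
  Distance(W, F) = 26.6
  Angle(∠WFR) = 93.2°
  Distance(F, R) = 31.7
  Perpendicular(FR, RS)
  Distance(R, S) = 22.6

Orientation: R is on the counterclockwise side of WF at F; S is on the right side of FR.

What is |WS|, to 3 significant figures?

59.3

∠WFR = 93.2°, so FR runs at 15.8° + (180° − 93.2°) = 103° from the x-axis; with |FR| = 31.7, R = F + 31.7·(cos 103°, sin 103°) = (18.7, 38.2). FR is perpendicular to RS; with |RS| = 22.6 on the right of FR, S = R + 22.6·(0.976, 0.218) = (40.7, 43.1). Then |WS| = |S − W| = 59.3.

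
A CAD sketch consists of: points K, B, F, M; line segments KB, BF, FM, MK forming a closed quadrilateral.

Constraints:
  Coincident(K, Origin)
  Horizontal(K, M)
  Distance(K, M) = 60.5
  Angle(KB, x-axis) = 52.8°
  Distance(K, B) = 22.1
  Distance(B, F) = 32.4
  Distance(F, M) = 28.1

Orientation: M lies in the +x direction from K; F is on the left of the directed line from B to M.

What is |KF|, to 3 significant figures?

51.0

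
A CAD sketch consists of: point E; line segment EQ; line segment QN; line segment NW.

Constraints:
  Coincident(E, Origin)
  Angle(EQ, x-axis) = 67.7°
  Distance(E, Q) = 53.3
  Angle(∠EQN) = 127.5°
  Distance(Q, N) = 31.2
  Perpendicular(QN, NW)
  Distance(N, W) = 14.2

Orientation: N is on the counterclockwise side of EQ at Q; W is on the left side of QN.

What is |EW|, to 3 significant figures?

69.6

E is at the origin; EQ runs at 67.7° with length 53.3, so Q = 53.3·(cos 67.7°, sin 67.7°) = (20.2, 49.3). ∠EQN = 127.5°, so QN runs at 67.7° + (180° − 127.5°) = 120° from the x-axis; with |QN| = 31.2, N = Q + 31.2·(cos 120°, sin 120°) = (4.53, 76.3). QN is perpendicular to NW; with |NW| = 14.2 on the left of QN, W = N + 14.2·(-0.864, -0.503) = (-7.74, 69.1). Then |EW| = |W − E| = 69.6.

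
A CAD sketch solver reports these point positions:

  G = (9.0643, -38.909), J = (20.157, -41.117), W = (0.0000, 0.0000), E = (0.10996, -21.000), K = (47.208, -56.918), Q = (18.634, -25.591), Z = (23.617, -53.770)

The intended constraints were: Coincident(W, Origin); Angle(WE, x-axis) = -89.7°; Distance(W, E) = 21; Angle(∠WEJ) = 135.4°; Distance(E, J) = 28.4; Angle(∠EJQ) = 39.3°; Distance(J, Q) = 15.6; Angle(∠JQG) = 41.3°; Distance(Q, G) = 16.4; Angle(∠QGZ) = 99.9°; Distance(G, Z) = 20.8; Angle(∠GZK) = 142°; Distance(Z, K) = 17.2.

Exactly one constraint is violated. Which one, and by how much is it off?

Distance(Z, K) = 17.2 — off by 6.60.

W = (0.00, 0.00) ✓; WE at -89.70° ✓; |WE| = 21.00 ✓; ∠WEJ = 135.4° ✓; |EJ| = 28.40 ✓; ∠EJQ = 39.30° ✓; |JQ| = 15.60 ✓; ∠JQG = 41.30° ✓; |QG| = 16.40 ✓; ∠QGZ = 99.90° ✓; |GZ| = 20.80 ✓; ∠GZK = 142.0° ✓; |ZK| = 23.80 ✗.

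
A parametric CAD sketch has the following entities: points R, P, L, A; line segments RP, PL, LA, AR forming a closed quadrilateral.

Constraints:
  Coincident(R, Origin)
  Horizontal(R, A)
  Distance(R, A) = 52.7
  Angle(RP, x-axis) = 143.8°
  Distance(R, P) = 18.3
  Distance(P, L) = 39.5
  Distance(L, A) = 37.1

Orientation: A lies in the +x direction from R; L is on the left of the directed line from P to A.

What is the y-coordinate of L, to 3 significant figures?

22.3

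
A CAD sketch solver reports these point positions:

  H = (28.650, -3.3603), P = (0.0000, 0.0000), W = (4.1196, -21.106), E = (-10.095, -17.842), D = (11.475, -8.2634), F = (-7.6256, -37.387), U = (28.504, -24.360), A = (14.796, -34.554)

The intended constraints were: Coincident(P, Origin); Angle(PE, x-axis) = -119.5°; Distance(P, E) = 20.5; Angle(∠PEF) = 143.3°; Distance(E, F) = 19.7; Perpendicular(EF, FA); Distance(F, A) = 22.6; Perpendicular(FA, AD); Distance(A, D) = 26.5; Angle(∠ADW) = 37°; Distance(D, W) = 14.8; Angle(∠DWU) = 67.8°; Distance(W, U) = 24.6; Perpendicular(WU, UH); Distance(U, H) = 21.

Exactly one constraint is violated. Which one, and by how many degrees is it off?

Perpendicular(WU, UH) — off by 7.20°.

P = (0.00, 0.00) ✓; PE at -119.5° ✓; |PE| = 20.50 ✓; ∠PEF = 143.3° ✓; |EF| = 19.70 ✓; ∠(EF, FA) = 90.00° ✓; |FA| = 22.60 ✓; ∠(FA, AD) = 90.00° ✓; |AD| = 26.50 ✓; ∠ADW = 37.00° ✓; |DW| = 14.80 ✓; ∠DWU = 67.80° ✓; |WU| = 24.60 ✓; ∠(WU, UH) = 97.20° ✗; |UH| = 21.00 ✓.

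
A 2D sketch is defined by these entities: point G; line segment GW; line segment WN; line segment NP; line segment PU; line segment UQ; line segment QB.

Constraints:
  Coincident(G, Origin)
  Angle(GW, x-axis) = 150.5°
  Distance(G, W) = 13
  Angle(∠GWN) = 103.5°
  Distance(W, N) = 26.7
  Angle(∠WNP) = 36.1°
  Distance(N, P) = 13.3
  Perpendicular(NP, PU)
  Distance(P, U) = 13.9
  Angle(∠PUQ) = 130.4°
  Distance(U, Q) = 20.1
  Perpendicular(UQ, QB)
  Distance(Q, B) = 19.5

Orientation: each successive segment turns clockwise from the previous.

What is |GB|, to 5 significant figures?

46.365

G is at the origin; GW runs at 150.5° with length 13.0, so W = (-11.315, 6.4015). ∠GWN = 103.5° gives WN at 74.000° from the x-axis; with |WN| = 26.7, N = (-3.9551, 32.067). ∠WNP = 36.1° gives NP at -69.900° from the x-axis; with |NP| = 13.3, P = (0.61557, 19.577). NP ⟂ PU, so PU runs at -159.90°; with |PU| = 13.9, U = (-12.438, 14.800). ∠PUQ = 130.4° gives UQ at 150.50° from the x-axis; with |UQ| = 20.1, Q = (-29.932, 24.698). UQ ⟂ QB, so QB runs at 60.500°; with |QB| = 19.5, B = (-20.330, 41.670). Then |GB| = |B − G| = 46.365.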